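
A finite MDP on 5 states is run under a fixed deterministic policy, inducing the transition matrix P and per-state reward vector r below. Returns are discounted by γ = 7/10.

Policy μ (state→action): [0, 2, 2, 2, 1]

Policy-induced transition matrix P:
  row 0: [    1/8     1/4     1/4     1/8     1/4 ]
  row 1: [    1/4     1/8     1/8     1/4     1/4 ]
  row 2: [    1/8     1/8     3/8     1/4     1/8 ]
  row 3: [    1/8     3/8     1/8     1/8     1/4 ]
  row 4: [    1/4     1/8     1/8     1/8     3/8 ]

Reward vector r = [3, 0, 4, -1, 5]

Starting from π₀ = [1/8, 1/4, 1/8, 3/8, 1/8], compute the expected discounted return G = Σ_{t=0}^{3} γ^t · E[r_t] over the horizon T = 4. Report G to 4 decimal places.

G = 4.7557

t=0: π = [0.1250, 0.2500, 0.1250, 0.3750, 0.1250], E[r] = 1.1250, γ^t·E[r] = 1.125000, running G = 1.125000
t=1: π = [0.1719, 0.2344, 0.1719, 0.1719, 0.2500], E[r] = 2.2813, γ^t·E[r] = 1.596875, running G = 2.721875
t=2: π = [0.1855, 0.1895, 0.1895, 0.1758, 0.2598], E[r] = 2.4375, γ^t·E[r] = 1.194375, running G = 3.916250
t=3: π = [0.1812, 0.1921, 0.1956, 0.1724, 0.2588], E[r] = 2.4473, γ^t·E[r] = 0.839412, running G = 4.755662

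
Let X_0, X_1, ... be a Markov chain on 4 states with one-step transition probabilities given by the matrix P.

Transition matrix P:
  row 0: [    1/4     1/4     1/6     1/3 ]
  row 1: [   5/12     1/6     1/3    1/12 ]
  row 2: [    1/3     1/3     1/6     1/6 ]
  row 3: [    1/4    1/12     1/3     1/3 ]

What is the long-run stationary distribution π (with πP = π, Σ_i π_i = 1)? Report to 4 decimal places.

π = [0.3056, 0.2125, 0.2421, 0.2399]

Balance equations π_j = Σ_i π_i·P[i][j]:
  π_0 = 1/4·π_0 + 5/12·π_1 + 1/3·π_2 + 1/4·π_3
  π_1 = 1/4·π_0 + 1/6·π_1 + 1/3·π_2 + 1/12·π_3
  π_2 = 1/6·π_0 + 1/3·π_1 + 1/6·π_2 + 1/3·π_3
  normalize: π_0 + π_1 + π_2 + π_3 = 1
Solving the linear system gives exactly π = [279/913, 194/913, 221/913, 219/913].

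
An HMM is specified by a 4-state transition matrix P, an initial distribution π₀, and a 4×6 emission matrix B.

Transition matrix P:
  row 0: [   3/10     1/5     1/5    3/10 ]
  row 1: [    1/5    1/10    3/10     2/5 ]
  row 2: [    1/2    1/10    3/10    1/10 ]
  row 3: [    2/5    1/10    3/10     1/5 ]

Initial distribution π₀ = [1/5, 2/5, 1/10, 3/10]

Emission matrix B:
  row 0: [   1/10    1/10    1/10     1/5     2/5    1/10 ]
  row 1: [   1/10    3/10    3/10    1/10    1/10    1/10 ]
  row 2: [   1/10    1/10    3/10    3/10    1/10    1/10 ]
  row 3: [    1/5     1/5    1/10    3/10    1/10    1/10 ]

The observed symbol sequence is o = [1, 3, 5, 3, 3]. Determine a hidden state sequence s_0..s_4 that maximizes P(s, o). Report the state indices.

path = [1, 3, 0, 3, 2]

t=0: δ = [2.000e-02, 1.200e-01, 1.000e-02, 6.000e-02]  (obs o_0=1)
t=1: δ = [4.800e-03, 1.200e-03, 1.080e-02, 1.440e-02]  ψ = [1, 1, 1, 1]  (obs o_1=3)
t=2: δ = [5.760e-04, 1.440e-04, 4.320e-04, 2.880e-04]  ψ = [3, 3, 3, 3]  (obs o_2=5)
t=3: δ = [4.320e-05, 1.152e-05, 3.888e-05, 5.184e-05]  ψ = [2, 0, 2, 0]  (obs o_3=3)
t=4: δ = [4.147e-06, 8.640e-07, 4.666e-06, 3.888e-06]  ψ = [3, 0, 3, 0]  (obs o_4=3)
backtrack: best end state = 2; path = [1, 3, 0, 3, 2]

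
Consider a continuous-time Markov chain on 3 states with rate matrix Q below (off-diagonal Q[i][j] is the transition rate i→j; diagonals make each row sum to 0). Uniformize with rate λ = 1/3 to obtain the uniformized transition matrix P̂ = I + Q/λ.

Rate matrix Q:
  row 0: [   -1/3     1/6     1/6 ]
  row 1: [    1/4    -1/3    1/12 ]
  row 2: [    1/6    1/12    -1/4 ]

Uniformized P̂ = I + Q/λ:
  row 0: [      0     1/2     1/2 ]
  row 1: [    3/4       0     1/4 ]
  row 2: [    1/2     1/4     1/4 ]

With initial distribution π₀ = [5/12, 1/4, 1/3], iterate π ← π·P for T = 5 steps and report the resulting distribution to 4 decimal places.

t=0: π = [0.4167, 0.2500, 0.3333]
t=1: π = [0.3542, 0.2917, 0.3542]
t=2: π = [0.3958, 0.2656, 0.3385]
t=3: π = [0.3685, 0.2826, 0.3490]
t=4: π = [0.3864, 0.2715, 0.3421]
t=5: π = [0.3747, 0.2787, 0.3466]

π = [0.3747, 0.2787, 0.3466]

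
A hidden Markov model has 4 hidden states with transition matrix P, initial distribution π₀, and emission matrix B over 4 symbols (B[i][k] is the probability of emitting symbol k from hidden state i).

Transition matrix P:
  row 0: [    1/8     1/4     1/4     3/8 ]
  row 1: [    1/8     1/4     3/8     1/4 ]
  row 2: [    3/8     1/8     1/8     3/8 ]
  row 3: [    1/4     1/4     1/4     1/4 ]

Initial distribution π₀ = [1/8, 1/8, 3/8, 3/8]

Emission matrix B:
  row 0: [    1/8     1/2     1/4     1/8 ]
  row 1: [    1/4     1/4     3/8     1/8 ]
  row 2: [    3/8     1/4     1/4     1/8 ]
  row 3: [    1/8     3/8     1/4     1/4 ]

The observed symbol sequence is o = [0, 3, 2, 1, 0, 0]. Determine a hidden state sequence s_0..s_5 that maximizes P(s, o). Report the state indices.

path = [2, 3, 2, 0, 1, 2]

t=0: δ = [1.562e-02, 3.125e-02, 1.406e-01, 4.688e-02]  (obs o_0=0)
t=1: δ = [6.592e-03, 2.197e-03, 2.197e-03, 1.318e-02]  ψ = [2, 2, 2, 2]  (obs o_1=3)
t=2: δ = [8.240e-04, 1.236e-03, 8.240e-04, 8.240e-04]  ψ = [3, 3, 3, 3]  (obs o_2=2)
t=3: δ = [1.545e-04, 7.725e-05, 1.159e-04, 1.159e-04]  ψ = [2, 1, 1, 0]  (obs o_3=1)
t=4: δ = [5.431e-06, 9.656e-06, 1.448e-05, 7.242e-06]  ψ = [2, 0, 0, 0]  (obs o_4=0)
t=5: δ = [6.789e-07, 6.035e-07, 1.358e-06, 6.789e-07]  ψ = [2, 1, 1, 2]  (obs o_5=0)
backtrack: best end state = 2; path = [2, 3, 2, 0, 1, 2]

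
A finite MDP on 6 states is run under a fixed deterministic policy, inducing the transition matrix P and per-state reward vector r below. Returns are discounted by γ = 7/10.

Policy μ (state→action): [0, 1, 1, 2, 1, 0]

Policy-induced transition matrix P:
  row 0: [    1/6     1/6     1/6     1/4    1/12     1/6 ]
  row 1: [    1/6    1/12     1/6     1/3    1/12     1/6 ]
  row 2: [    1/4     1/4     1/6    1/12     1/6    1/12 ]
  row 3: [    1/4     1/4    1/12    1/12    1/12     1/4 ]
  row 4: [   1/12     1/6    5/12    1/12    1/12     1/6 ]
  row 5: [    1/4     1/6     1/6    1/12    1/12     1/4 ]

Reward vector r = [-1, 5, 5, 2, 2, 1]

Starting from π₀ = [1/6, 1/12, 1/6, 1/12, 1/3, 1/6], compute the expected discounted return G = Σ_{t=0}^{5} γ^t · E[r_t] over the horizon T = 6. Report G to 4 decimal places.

t=0: π = [0.1667, 0.0833, 0.1667, 0.0833, 0.3333, 0.1667], E[r] = 2.0833, γ^t·E[r] = 2.083333, running G = 2.083333
t=1: π = [0.1736, 0.1806, 0.2431, 0.1319, 0.0972, 0.1736], E[r] = 2.5764, γ^t·E[r] = 1.803472, running G = 3.886806
t=2: π = [0.2043, 0.1829, 0.1800, 0.1574, 0.1036, 0.1719], E[r] = 2.3038, γ^t·E[r] = 1.128872, running G = 5.015677
t=3: π = [0.2005, 0.1795, 0.1794, 0.1631, 0.0983, 0.1791], E[r] = 2.2964, γ^t·E[r] = 0.787679, running G = 5.803356
t=4: π = [0.2019, 0.1803, 0.1777, 0.1616, 0.0983, 0.1802], E[r] = 2.2877, γ^t·E[r] = 0.549268, running G = 6.352624
t=5: π = [0.2018, 0.1799, 0.1778, 0.1621, 0.0981, 0.1804], E[r] = 2.2874, γ^t·E[r] = 0.384445, running G = 6.737069

G = 6.7371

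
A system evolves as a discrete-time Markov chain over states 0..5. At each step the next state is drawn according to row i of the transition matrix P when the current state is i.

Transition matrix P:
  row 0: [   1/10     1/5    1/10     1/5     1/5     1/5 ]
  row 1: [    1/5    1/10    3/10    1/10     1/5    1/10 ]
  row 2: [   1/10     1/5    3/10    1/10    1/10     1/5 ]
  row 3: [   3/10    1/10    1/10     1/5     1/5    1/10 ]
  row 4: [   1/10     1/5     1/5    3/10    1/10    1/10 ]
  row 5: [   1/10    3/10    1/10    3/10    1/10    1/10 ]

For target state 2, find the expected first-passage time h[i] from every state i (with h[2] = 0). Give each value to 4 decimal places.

First-step conditioning: h[2] = 0; for i ≠ 2, h[i] = 1 + Σ_k P[i][k]·h[k].
  h[0] = 1 + 1/10·h[0] + 1/5·h[1] + 1/5·h[3] + 1/5·h[4] + 1/5·h[5]
  h[1] = 1 + 1/5·h[0] + 1/10·h[1] + 1/10·h[3] + 1/5·h[4] + 1/10·h[5]
  h[3] = 1 + 3/10·h[0] + 1/10·h[1] + 1/5·h[3] + 1/5·h[4] + 1/10·h[5]
  h[4] = 1 + 1/10·h[0] + 1/5·h[1] + 3/10·h[3] + 1/10·h[4] + 1/10·h[5]
  h[5] = 1 + 1/10·h[0] + 3/10·h[1] + 3/10·h[3] + 1/10·h[4] + 1/10·h[5]
Solving the 5×5 linear system over states ≠ 2 gives exactly h = [18970/2881, 15500/2881, 0, 19330/2881, 17290/2881, 18840/2881] (h[2] = 0 is the target).

h = [6.5845, 5.3801, 0.0000, 6.7095, 6.0014, 6.5394]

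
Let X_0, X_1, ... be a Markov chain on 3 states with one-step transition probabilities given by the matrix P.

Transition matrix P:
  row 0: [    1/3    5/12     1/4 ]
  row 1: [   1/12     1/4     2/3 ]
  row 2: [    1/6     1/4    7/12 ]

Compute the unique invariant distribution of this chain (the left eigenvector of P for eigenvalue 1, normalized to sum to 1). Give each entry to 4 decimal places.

Balance equations π_j = Σ_i π_i·P[i][j]:
  π_0 = 1/3·π_0 + 1/12·π_1 + 1/6·π_2
  π_1 = 5/12·π_0 + 1/4·π_1 + 1/4·π_2
  normalize: π_0 + π_1 + π_2 = 1
Solving the linear system gives exactly π = [21/122, 17/61, 67/122].

π = [0.1721, 0.2787, 0.5492]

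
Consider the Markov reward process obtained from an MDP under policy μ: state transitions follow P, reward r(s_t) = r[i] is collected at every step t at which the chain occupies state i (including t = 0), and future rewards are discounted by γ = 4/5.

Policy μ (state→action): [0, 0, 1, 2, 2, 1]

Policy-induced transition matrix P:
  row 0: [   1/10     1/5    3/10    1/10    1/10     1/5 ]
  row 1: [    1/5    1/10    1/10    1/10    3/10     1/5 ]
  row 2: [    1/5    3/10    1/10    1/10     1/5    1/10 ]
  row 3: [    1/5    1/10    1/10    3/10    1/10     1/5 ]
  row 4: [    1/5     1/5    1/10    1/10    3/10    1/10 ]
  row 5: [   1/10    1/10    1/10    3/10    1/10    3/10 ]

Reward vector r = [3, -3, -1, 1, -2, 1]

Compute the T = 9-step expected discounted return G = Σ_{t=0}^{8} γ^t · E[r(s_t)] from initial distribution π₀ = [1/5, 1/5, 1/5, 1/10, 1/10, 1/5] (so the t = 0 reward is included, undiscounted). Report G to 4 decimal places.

t=0: π = [0.2000, 0.2000, 0.2000, 0.1000, 0.1000, 0.2000], E[r] = -0.1000, γ^t·E[r] = -0.100000, running G = -0.100000
t=1: π = [0.1600, 0.1700, 0.1400, 0.1600, 0.1800, 0.1900], E[r] = -0.1800, γ^t·E[r] = -0.144000, running G = -0.244000
t=2: π = [0.1650, 0.1620, 0.1320, 0.1700, 0.1840, 0.1870], E[r] = -0.1340, γ^t·E[r] = -0.085760, running G = -0.329760
t=3: π = [0.1648, 0.1613, 0.1330, 0.1714, 0.1824, 0.1871], E[r] = -0.1288, γ^t·E[r] = -0.065946, running G = -0.395706
t=4: π = [0.1648, 0.1613, 0.1330, 0.1717, 0.1820, 0.1872], E[r] = -0.1277, γ^t·E[r] = -0.052306, running G = -0.448012
t=5: π = [0.1648, 0.1613, 0.1330, 0.1718, 0.1820, 0.1872], E[r] = -0.1273, γ^t·E[r] = -0.041724, running G = -0.489736
t=6: π = [0.1648, 0.1613, 0.1330, 0.1718, 0.1819, 0.1872], E[r] = -0.1272, γ^t·E[r] = -0.033355, running G = -0.523090
t=7: π = [0.1648, 0.1613, 0.1330, 0.1718, 0.1819, 0.1872], E[r] = -0.1272, γ^t·E[r] = -0.026677, running G = -0.549768
t=8: π = [0.1648, 0.1613, 0.1330, 0.1718, 0.1819, 0.1872], E[r] = -0.1272, γ^t·E[r] = -0.021340, running G = -0.571108

G = -0.5711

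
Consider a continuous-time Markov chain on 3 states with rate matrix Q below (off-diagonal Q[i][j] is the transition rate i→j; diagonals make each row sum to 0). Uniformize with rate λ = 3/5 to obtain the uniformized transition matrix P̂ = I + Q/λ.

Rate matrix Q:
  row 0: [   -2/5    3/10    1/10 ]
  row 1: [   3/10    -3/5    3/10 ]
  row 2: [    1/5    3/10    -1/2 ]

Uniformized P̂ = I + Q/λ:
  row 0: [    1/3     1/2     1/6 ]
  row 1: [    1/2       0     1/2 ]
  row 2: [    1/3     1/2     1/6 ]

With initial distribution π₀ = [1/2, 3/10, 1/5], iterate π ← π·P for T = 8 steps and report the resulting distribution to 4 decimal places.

π = [0.3889, 0.3332, 0.2779]

t=0: π = [0.5000, 0.3000, 0.2000]
t=1: π = [0.3833, 0.3500, 0.2667]
t=2: π = [0.3917, 0.3250, 0.2833]
t=3: π = [0.3875, 0.3375, 0.2750]
t=4: π = [0.3896, 0.3313, 0.2792]
t=5: π = [0.3885, 0.3344, 0.2771]
t=6: π = [0.3891, 0.3328, 0.2781]
t=7: π = [0.3888, 0.3336, 0.2776]
t=8: π = [0.3889, 0.3332, 0.2779]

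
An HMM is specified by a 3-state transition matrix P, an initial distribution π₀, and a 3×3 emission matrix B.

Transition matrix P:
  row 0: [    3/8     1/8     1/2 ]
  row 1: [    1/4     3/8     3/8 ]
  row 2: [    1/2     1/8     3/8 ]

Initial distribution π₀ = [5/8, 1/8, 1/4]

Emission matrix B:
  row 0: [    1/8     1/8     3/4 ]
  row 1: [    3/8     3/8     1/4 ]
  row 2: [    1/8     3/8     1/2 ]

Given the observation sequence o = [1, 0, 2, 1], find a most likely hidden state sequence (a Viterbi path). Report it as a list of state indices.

path = [0, 2, 0, 2]

t=0: δ = [7.812e-02, 4.688e-02, 9.375e-02]  (obs o_0=1)
t=1: δ = [5.859e-03, 6.592e-03, 4.883e-03]  ψ = [2, 1, 0]  (obs o_1=0)
t=2: δ = [1.831e-03, 6.180e-04, 1.465e-03]  ψ = [2, 1, 0]  (obs o_2=2)
t=3: δ = [9.155e-05, 8.690e-05, 3.433e-04]  ψ = [2, 1, 0]  (obs o_3=1)
backtrack: best end state = 2; path = [0, 2, 0, 2]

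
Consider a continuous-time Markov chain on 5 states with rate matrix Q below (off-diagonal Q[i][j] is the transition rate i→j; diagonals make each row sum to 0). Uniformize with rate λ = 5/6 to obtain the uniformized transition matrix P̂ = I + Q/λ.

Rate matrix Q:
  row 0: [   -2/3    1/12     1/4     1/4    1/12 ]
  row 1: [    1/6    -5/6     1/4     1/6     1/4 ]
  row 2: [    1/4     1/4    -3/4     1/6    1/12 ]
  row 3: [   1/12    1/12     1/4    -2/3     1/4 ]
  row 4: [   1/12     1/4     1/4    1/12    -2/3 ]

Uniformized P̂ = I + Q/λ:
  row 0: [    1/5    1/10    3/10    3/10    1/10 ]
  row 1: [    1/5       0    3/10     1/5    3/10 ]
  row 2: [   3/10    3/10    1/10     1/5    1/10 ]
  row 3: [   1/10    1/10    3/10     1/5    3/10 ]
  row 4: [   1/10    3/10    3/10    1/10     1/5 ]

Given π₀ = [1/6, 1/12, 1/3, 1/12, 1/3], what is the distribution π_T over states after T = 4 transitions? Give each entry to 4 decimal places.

t=0: π = [0.1667, 0.0833, 0.3333, 0.0833, 0.3333]
t=1: π = [0.1917, 0.2250, 0.2333, 0.1833, 0.1667]
t=2: π = [0.1883, 0.1575, 0.2533, 0.2025, 0.1983]
t=3: π = [0.1853, 0.1746, 0.2493, 0.1990, 0.1918]
t=4: π = [0.1859, 0.1708, 0.2501, 0.1993, 0.1939]

π = [0.1859, 0.1708, 0.2501, 0.1993, 0.1939]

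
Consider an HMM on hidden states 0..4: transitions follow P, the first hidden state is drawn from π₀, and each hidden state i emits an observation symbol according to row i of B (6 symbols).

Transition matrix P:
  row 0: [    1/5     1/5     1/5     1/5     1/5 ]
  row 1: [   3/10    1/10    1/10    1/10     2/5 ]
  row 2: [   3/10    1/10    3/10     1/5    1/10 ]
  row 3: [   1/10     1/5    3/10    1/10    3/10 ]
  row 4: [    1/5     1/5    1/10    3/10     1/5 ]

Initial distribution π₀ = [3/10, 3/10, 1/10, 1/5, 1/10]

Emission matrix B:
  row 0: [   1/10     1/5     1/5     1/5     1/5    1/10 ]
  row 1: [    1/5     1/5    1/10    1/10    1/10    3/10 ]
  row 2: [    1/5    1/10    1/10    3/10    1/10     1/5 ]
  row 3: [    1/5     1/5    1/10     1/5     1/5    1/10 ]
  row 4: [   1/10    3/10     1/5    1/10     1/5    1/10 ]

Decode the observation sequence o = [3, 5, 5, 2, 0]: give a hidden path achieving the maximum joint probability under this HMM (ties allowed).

t=0: δ = [6.000e-02, 3.000e-02, 3.000e-02, 4.000e-02, 1.000e-02]  (obs o_0=3)
t=1: δ = [1.200e-03, 3.600e-03, 2.400e-03, 1.200e-03, 1.200e-03]  ψ = [0, 0, 0, 0, 0]  (obs o_1=5)
t=2: δ = [1.080e-04, 1.080e-04, 1.440e-04, 4.800e-05, 1.440e-04]  ψ = [1, 1, 2, 2, 1]  (obs o_2=5)
t=3: δ = [8.640e-06, 2.880e-06, 4.320e-06, 4.320e-06, 8.640e-06]  ψ = [2, 4, 2, 4, 1]  (obs o_3=2)
t=4: δ = [1.728e-07, 3.456e-07, 3.456e-07, 5.184e-07, 1.728e-07]  ψ = [0, 0, 0, 4, 0]  (obs o_4=0)
backtrack: best end state = 3; path = [0, 1, 1, 4, 3]

path = [0, 1, 1, 4, 3]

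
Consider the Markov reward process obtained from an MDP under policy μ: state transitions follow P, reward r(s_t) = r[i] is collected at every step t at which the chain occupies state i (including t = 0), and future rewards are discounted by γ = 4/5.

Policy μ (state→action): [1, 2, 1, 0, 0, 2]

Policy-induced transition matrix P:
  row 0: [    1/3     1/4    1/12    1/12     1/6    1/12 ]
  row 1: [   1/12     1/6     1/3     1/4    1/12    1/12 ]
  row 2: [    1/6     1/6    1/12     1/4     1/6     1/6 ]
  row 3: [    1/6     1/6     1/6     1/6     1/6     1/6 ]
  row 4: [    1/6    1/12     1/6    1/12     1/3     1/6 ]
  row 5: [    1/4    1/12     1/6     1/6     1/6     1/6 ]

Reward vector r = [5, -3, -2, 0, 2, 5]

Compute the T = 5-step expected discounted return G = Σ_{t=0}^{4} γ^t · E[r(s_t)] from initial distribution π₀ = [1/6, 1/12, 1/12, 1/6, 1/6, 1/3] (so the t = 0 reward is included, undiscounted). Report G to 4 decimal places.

t=0: π = [0.1667, 0.0833, 0.0833, 0.1667, 0.1667, 0.3333], E[r] = 2.4167, γ^t·E[r] = 2.416667, running G = 2.416667
t=1: π = [0.2153, 0.1389, 0.1597, 0.1528, 0.1875, 0.1458], E[r] = 1.4444, γ^t·E[r] = 1.155556, running G = 3.572222
t=2: π = [0.2031, 0.1568, 0.1586, 0.1580, 0.1863, 0.1372], E[r] = 1.2865, γ^t·E[r] = 0.823333, running G = 4.395556
t=3: π = [0.1989, 0.1566, 0.1627, 0.1605, 0.1847, 0.1367], E[r] = 1.2518, γ^t·E[r] = 0.640938, running G = 5.036494
t=4: π = [0.1981, 0.1565, 0.1626, 0.1613, 0.1844, 0.1370], E[r] = 1.2501, γ^t·E[r] = 0.512021, running G = 5.548515

G = 5.5485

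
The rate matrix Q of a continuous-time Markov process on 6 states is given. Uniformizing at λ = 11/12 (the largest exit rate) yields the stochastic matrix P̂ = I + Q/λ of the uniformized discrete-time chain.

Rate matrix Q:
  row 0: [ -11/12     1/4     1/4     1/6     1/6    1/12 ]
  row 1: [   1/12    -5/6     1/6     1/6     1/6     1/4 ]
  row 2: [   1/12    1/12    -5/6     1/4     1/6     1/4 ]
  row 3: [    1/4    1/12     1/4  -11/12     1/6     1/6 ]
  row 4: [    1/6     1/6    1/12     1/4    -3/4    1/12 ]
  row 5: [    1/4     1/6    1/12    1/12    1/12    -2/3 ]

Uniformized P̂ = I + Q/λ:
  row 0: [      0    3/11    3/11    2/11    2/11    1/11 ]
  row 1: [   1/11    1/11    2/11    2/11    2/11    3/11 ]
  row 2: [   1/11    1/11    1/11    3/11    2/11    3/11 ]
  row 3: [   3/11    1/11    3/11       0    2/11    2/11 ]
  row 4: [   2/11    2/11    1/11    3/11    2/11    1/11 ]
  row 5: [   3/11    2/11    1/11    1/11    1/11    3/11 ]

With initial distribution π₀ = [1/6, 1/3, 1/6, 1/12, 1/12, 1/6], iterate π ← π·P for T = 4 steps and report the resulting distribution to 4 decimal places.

π = [0.1573, 0.1523, 0.1631, 0.1638, 0.1638, 0.1997]

t=0: π = [0.1667, 0.3333, 0.1667, 0.0833, 0.0833, 0.1667]
t=1: π = [0.1288, 0.1439, 0.1667, 0.1742, 0.1667, 0.2197]
t=2: π = [0.1660, 0.1494, 0.1591, 0.1605, 0.1618, 0.2032]
t=3: π = [0.1566, 0.1543, 0.1638, 0.1633, 0.1633, 0.1985]
t=4: π = [0.1573, 0.1523, 0.1631, 0.1638, 0.1638, 0.1997]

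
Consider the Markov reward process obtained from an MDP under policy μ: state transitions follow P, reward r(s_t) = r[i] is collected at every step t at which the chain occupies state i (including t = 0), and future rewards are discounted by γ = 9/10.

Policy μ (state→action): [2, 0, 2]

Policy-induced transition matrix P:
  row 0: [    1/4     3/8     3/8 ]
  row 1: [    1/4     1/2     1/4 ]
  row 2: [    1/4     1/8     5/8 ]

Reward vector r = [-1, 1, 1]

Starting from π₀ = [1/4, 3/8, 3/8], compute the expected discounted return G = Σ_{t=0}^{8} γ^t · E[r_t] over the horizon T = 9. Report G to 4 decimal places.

G = 3.0629

t=0: π = [0.2500, 0.3750, 0.3750], E[r] = 0.5000, γ^t·E[r] = 0.500000, running G = 0.500000
t=1: π = [0.2500, 0.3281, 0.4219], E[r] = 0.5000, γ^t·E[r] = 0.450000, running G = 0.950000
t=2: π = [0.2500, 0.3105, 0.4395], E[r] = 0.5000, γ^t·E[r] = 0.405000, running G = 1.355000
t=3: π = [0.2500, 0.3040, 0.4460], E[r] = 0.5000, γ^t·E[r] = 0.364500, running G = 1.719500
t=4: π = [0.2500, 0.3015, 0.4485], E[r] = 0.5000, γ^t·E[r] = 0.328050, running G = 2.047550
t=5: π = [0.2500, 0.3006, 0.4494], E[r] = 0.5000, γ^t·E[r] = 0.295245, running G = 2.342795
t=6: π = [0.2500, 0.3002, 0.4498], E[r] = 0.5000, γ^t·E[r] = 0.265721, running G = 2.608516
t=7: π = [0.2500, 0.3001, 0.4499], E[r] = 0.5000, γ^t·E[r] = 0.239148, running G = 2.847664
t=8: π = [0.2500, 0.3000, 0.4500], E[r] = 0.5000, γ^t·E[r] = 0.215234, running G = 3.062898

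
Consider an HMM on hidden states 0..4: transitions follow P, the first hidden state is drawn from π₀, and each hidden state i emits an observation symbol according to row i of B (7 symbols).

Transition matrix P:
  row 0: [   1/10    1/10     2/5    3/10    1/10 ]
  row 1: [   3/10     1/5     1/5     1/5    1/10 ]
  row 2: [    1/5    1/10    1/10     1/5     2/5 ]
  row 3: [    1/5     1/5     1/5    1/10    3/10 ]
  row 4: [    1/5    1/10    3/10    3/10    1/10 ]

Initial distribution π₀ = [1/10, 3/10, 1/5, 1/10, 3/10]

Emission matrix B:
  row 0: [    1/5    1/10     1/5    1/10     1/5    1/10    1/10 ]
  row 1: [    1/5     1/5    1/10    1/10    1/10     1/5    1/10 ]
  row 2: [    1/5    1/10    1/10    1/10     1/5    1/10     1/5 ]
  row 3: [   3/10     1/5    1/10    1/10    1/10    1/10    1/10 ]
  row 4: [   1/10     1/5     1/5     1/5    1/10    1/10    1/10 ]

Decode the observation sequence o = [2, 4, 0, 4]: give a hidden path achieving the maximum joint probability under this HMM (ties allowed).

path = [4, 2, 0, 2]

t=0: δ = [2.000e-02, 3.000e-02, 2.000e-02, 1.000e-02, 6.000e-02]  (obs o_0=2)
t=1: δ = [2.400e-03, 6.000e-04, 3.600e-03, 1.800e-03, 8.000e-04]  ψ = [4, 1, 4, 4, 2]  (obs o_1=4)
t=2: δ = [1.440e-04, 7.200e-05, 1.920e-04, 2.160e-04, 1.440e-04]  ψ = [2, 2, 0, 0, 2]  (obs o_2=0)
t=3: δ = [8.640e-06, 4.320e-06, 1.152e-05, 4.320e-06, 7.680e-06]  ψ = [3, 3, 0, 0, 2]  (obs o_3=4)
backtrack: best end state = 2; path = [4, 2, 0, 2]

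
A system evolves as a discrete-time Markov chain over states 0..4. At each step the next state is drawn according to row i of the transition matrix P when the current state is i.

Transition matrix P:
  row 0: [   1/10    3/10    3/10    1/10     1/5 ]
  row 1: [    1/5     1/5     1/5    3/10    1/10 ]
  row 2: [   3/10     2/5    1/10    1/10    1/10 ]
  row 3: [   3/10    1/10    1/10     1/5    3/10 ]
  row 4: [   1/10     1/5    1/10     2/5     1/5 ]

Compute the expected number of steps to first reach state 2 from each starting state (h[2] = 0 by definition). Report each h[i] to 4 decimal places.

First-step conditioning: h[2] = 0; for i ≠ 2, h[i] = 1 + Σ_k P[i][k]·h[k].
  h[0] = 1 + 1/10·h[0] + 3/10·h[1] + 1/10·h[3] + 1/5·h[4]
  h[1] = 1 + 1/5·h[0] + 1/5·h[1] + 3/10·h[3] + 1/10·h[4]
  h[3] = 1 + 3/10·h[0] + 1/10·h[1] + 1/5·h[3] + 3/10·h[4]
  h[4] = 1 + 1/10·h[0] + 1/5·h[1] + 2/5·h[3] + 1/5·h[4]
Solving the 4×4 linear system over states ≠ 2 gives exactly h = [1640/317, 5455/951, 0, 6035/951, 6185/951] (h[2] = 0 is the target).

h = [5.1735, 5.7361, 0.0000, 6.3460, 6.5037]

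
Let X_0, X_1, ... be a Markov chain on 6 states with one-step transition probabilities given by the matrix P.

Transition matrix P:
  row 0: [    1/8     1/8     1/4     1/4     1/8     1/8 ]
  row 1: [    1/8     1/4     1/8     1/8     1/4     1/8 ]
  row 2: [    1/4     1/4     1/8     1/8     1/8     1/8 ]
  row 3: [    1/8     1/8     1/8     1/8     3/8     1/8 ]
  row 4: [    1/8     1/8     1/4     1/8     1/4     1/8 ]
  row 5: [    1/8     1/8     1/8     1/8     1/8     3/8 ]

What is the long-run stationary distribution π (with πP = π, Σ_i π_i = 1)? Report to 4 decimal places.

π = [0.1462, 0.1670, 0.1692, 0.1433, 0.2077, 0.1667]

Balance equations π_j = Σ_i π_i·P[i][j]:
  π_0 = 1/8·π_0 + 1/8·π_1 + 1/4·π_2 + 1/8·π_3 + 1/8·π_4 + 1/8·π_5
  π_1 = 1/8·π_0 + 1/4·π_1 + 1/4·π_2 + 1/8·π_3 + 1/8·π_4 + 1/8·π_5
  π_2 = 1/4·π_0 + 1/8·π_1 + 1/8·π_2 + 1/8·π_3 + 1/4·π_4 + 1/8·π_5
  π_3 = 1/4·π_0 + 1/8·π_1 + 1/8·π_2 + 1/8·π_3 + 1/8·π_4 + 1/8·π_5
  π_4 = 1/8·π_0 + 1/4·π_1 + 1/8·π_2 + 3/8·π_3 + 1/4·π_4 + 1/8·π_5
  normalize: π_0 + π_1 + π_2 + π_3 + π_4 + π_5 = 1
Solving the linear system gives exactly π = [1799/12309, 2056/12309, 2083/12309, 3527/24618, 852/4103, 1/6].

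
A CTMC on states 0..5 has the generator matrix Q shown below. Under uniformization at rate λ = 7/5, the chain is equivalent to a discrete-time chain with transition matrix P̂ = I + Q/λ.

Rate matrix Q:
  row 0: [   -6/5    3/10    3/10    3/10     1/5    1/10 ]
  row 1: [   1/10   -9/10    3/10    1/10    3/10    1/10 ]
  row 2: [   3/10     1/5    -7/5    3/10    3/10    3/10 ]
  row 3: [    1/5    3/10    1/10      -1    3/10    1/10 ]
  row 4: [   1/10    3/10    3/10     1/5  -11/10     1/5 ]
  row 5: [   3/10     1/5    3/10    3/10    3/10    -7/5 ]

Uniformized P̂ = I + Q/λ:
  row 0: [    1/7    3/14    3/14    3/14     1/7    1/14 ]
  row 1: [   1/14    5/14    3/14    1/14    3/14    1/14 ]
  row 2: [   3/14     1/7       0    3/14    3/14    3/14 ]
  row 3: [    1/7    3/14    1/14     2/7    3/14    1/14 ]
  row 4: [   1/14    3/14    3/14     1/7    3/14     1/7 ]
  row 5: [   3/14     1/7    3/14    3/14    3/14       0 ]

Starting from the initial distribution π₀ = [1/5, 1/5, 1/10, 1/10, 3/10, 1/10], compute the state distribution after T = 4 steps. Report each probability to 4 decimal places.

π = [0.1302, 0.2286, 0.1551, 0.1799, 0.2050, 0.1012]

t=0: π = [0.2000, 0.2000, 0.1000, 0.1000, 0.3000, 0.1000]
t=1: π = [0.1214, 0.2286, 0.1786, 0.1714, 0.2000, 0.1000]
t=2: π = [0.1321, 0.2270, 0.1515, 0.1796, 0.2056, 0.1041]
t=3: π = [0.1302, 0.2285, 0.1562, 0.1800, 0.2048, 0.1003]
t=4: π = [0.1302, 0.2286, 0.1551, 0.1799, 0.2050, 0.1012]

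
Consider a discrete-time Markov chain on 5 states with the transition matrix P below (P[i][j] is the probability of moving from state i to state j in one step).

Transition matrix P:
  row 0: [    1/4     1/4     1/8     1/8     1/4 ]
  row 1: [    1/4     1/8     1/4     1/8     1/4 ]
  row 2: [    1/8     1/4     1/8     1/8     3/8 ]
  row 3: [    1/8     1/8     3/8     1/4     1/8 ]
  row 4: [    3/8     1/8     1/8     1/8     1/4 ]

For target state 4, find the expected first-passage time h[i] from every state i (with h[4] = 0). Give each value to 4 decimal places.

First-step conditioning: h[4] = 0; for i ≠ 4, h[i] = 1 + Σ_k P[i][k]·h[k].
  h[0] = 1 + 1/4·h[0] + 1/4·h[1] + 1/8·h[2] + 1/8·h[3]
  h[1] = 1 + 1/4·h[0] + 1/8·h[1] + 1/4·h[2] + 1/8·h[3]
  h[2] = 1 + 1/8·h[0] + 1/4·h[1] + 1/8·h[2] + 1/8·h[3]
  h[3] = 1 + 1/8·h[0] + 1/8·h[1] + 3/8·h[2] + 1/4·h[3]
Solving the 4×4 linear system over states ≠ 4 gives exactly h = [2016/515, 1988/515, 1764/515, 2236/515, 0] (h[4] = 0 is the target).

h = [3.9146, 3.8602, 3.4252, 4.3417, 0.0000]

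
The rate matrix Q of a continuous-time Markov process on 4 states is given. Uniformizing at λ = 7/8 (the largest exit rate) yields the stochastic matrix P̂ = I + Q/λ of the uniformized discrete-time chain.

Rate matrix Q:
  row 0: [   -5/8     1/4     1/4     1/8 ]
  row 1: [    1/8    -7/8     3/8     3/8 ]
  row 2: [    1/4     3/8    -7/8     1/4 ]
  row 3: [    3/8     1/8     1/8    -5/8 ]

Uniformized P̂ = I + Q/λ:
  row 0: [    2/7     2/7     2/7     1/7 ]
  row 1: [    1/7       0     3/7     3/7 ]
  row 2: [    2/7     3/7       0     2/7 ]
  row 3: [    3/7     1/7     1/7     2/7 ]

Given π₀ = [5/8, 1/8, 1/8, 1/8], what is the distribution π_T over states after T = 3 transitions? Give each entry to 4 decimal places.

π = [0.2945, 0.2143, 0.2143, 0.2770]

t=0: π = [0.6250, 0.1250, 0.1250, 0.1250]
t=1: π = [0.2857, 0.2500, 0.2500, 0.2143]
t=2: π = [0.2806, 0.2194, 0.2194, 0.2806]
t=3: π = [0.2945, 0.2143, 0.2143, 0.2770]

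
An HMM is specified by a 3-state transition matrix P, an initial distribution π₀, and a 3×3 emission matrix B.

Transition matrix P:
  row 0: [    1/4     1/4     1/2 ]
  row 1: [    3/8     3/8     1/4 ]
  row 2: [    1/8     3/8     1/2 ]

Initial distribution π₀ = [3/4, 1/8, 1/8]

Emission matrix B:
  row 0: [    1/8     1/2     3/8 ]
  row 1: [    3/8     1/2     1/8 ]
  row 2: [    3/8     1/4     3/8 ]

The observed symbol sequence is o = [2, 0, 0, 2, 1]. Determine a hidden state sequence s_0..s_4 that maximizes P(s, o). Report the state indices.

path = [0, 2, 2, 2, 1]

t=0: δ = [2.812e-01, 1.562e-02, 4.688e-02]  (obs o_0=2)
t=1: δ = [8.789e-03, 2.637e-02, 5.273e-02]  ψ = [0, 0, 0]  (obs o_1=0)
t=2: δ = [1.236e-03, 7.416e-03, 9.888e-03]  ψ = [1, 2, 2]  (obs o_2=0)
t=3: δ = [1.043e-03, 4.635e-04, 1.854e-03]  ψ = [1, 2, 2]  (obs o_3=2)
t=4: δ = [1.304e-04, 3.476e-04, 2.317e-04]  ψ = [0, 2, 2]  (obs o_4=1)
backtrack: best end state = 1; path = [0, 2, 2, 2, 1]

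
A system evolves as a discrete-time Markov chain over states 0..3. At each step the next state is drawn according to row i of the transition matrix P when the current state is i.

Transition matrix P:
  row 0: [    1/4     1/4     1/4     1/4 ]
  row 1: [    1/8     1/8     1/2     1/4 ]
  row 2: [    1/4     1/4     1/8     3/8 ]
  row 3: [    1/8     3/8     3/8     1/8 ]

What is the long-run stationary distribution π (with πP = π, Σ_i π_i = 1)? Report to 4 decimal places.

π = [0.1866, 0.2507, 0.3064, 0.2563]

Balance equations π_j = Σ_i π_i·P[i][j]:
  π_0 = 1/4·π_0 + 1/8·π_1 + 1/4·π_2 + 1/8·π_3
  π_1 = 1/4·π_0 + 1/8·π_1 + 1/4·π_2 + 3/8·π_3
  π_2 = 1/4·π_0 + 1/2·π_1 + 1/8·π_2 + 3/8·π_3
  normalize: π_0 + π_1 + π_2 + π_3 = 1
Solving the linear system gives exactly π = [67/359, 90/359, 110/359, 92/359].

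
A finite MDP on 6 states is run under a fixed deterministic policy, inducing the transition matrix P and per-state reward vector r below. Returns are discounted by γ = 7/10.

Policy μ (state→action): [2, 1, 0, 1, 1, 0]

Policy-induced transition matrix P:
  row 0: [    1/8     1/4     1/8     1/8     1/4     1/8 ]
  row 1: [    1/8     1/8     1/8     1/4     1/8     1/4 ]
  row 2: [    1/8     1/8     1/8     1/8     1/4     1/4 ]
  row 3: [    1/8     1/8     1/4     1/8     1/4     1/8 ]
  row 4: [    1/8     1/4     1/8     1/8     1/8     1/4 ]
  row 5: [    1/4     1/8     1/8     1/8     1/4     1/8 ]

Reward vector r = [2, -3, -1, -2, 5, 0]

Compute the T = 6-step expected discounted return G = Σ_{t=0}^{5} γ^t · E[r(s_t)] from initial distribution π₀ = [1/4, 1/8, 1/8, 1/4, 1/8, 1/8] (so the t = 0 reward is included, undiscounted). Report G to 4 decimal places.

t=0: π = [0.2500, 0.1250, 0.1250, 0.2500, 0.1250, 0.1250], E[r] = 0.1250, γ^t·E[r] = 0.125000, running G = 0.125000
t=1: π = [0.1406, 0.1719, 0.1563, 0.1406, 0.2188, 0.1719], E[r] = 0.4219, γ^t·E[r] = 0.295313, running G = 0.420313
t=2: π = [0.1465, 0.1699, 0.1426, 0.1465, 0.2012, 0.1934], E[r] = 0.3535, γ^t·E[r] = 0.173223, running G = 0.593535
t=3: π = [0.1492, 0.1685, 0.1433, 0.1462, 0.2036, 0.1892], E[r] = 0.3752, γ^t·E[r] = 0.128709, running G = 0.722244
t=4: π = [0.1487, 0.1691, 0.1433, 0.1461, 0.2035, 0.1894], E[r] = 0.3721, γ^t·E[r] = 0.089334, running G = 0.811578
t=5: π = [0.1487, 0.1690, 0.1433, 0.1461, 0.2034, 0.1895], E[r] = 0.3719, γ^t·E[r] = 0.062506, running G = 0.874084

G = 0.8741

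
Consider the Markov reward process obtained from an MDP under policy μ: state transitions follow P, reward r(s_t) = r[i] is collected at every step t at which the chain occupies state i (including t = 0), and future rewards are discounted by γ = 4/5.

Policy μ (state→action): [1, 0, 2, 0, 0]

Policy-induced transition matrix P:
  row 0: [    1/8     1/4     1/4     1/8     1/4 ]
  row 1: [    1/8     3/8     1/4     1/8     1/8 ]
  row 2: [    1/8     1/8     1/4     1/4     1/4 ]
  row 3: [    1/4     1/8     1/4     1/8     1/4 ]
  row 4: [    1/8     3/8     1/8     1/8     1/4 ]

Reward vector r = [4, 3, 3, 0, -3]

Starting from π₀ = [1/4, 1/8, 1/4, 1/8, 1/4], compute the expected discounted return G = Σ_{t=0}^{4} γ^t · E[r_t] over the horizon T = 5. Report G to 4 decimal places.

t=0: π = [0.2500, 0.1250, 0.2500, 0.1250, 0.2500], E[r] = 1.3750, γ^t·E[r] = 1.375000, running G = 1.375000
t=1: π = [0.1406, 0.2500, 0.2188, 0.1563, 0.2344], E[r] = 1.2656, γ^t·E[r] = 1.012500, running G = 2.387500
t=2: π = [0.1445, 0.2637, 0.2207, 0.1523, 0.2188], E[r] = 1.3750, γ^t·E[r] = 0.880000, running G = 3.267500
t=3: π = [0.1440, 0.2637, 0.2227, 0.1526, 0.2170], E[r] = 1.3840, γ^t·E[r] = 0.708625, running G = 3.976125
t=4: π = [0.1441, 0.2632, 0.2229, 0.1528, 0.2170], E[r] = 1.3833, γ^t·E[r] = 0.566613, running G = 4.542738

G = 4.5427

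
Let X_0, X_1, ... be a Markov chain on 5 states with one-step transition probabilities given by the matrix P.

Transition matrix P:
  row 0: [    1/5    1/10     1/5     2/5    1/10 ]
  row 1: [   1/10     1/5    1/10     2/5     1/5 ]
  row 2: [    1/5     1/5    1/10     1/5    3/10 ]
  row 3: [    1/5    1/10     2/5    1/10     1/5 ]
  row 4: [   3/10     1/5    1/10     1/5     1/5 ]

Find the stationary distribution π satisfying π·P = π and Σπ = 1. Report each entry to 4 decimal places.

π = [0.2044, 0.1548, 0.1946, 0.2471, 0.1990]

Balance equations π_j = Σ_i π_i·P[i][j]:
  π_0 = 1/5·π_0 + 1/10·π_1 + 1/5·π_2 + 1/5·π_3 + 3/10·π_4
  π_1 = 1/10·π_0 + 1/5·π_1 + 1/5·π_2 + 1/10·π_3 + 1/5·π_4
  π_2 = 1/5·π_0 + 1/10·π_1 + 1/10·π_2 + 2/5·π_3 + 1/10·π_4
  π_3 = 2/5·π_0 + 2/5·π_1 + 1/5·π_2 + 1/10·π_3 + 1/5·π_4
  normalize: π_0 + π_1 + π_2 + π_3 + π_4 = 1
Solving the linear system gives exactly π = [1268/6203, 1921/12406, 1207/6203, 1533/6203, 2469/12406].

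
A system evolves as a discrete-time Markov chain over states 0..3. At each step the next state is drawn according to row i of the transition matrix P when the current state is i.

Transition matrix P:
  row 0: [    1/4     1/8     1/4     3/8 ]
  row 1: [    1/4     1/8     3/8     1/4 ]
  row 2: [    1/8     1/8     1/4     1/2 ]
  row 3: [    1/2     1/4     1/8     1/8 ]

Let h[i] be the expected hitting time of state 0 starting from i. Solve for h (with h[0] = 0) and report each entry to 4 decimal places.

First-step conditioning: h[0] = 0; for i ≠ 0, h[i] = 1 + Σ_k P[i][k]·h[k].
  h[1] = 1 + 1/8·h[1] + 3/8·h[2] + 1/4·h[3]
  h[2] = 1 + 1/8·h[1] + 1/4·h[2] + 1/2·h[3]
  h[3] = 1 + 1/4·h[1] + 1/8·h[2] + 1/8·h[3]
Solving the 3×3 linear system over states ≠ 0 gives exactly h = [0, 136/39, 48/13, 8/3] (h[0] = 0 is the target).

h = [0.0000, 3.4872, 3.6923, 2.6667]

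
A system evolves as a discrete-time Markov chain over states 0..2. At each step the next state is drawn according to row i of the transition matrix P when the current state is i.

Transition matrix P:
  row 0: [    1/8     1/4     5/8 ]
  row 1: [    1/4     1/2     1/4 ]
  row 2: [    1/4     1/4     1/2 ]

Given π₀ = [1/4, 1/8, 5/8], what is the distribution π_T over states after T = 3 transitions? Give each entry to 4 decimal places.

π = [0.2222, 0.3301, 0.4478]

t=0: π = [0.2500, 0.1250, 0.6250]
t=1: π = [0.2188, 0.2813, 0.5000]
t=2: π = [0.2227, 0.3203, 0.4570]
t=3: π = [0.2222, 0.3301, 0.4478]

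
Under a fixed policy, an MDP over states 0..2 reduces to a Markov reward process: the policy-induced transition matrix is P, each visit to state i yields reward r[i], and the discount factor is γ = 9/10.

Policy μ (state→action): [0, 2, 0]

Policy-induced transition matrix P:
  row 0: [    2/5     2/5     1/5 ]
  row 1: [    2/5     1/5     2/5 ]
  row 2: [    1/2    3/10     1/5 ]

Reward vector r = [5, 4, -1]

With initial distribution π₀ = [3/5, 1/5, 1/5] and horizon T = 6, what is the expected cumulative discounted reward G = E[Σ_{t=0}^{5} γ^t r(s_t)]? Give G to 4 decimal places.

t=0: π = [0.6000, 0.2000, 0.2000], E[r] = 3.6000, γ^t·E[r] = 3.600000, running G = 3.600000
t=1: π = [0.4200, 0.3400, 0.2400], E[r] = 3.2200, γ^t·E[r] = 2.898000, running G = 6.498000
t=2: π = [0.4240, 0.3080, 0.2680], E[r] = 3.0840, γ^t·E[r] = 2.498040, running G = 8.996040
t=3: π = [0.4268, 0.3116, 0.2616], E[r] = 3.1188, γ^t·E[r] = 2.273605, running G = 11.269645
t=4: π = [0.4262, 0.3115, 0.2623], E[r] = 3.1146, γ^t·E[r] = 2.043463, running G = 13.313108
t=5: π = [0.4262, 0.3115, 0.2623], E[r] = 3.1147, γ^t·E[r] = 1.839206, running G = 15.152314

G = 15.1523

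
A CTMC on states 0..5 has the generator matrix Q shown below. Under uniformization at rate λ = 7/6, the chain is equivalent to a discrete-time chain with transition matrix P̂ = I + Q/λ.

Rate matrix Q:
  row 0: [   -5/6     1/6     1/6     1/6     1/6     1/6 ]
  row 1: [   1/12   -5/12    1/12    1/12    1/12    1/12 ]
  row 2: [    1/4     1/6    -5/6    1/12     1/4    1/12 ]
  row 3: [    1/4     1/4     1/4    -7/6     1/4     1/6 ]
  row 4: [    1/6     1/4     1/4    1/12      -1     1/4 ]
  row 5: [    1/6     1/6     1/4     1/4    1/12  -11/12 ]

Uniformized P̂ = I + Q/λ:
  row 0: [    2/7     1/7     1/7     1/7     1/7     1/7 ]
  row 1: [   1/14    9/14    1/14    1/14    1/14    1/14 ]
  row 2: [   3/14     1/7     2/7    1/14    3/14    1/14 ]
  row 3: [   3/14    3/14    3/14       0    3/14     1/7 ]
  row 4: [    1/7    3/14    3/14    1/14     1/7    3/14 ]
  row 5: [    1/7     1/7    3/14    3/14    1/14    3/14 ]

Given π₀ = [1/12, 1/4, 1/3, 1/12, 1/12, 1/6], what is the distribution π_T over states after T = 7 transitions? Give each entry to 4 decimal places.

t=0: π = [0.0833, 0.2500, 0.3333, 0.0833, 0.0833, 0.1667]
t=1: π = [0.1667, 0.2798, 0.1964, 0.0952, 0.1429, 0.1190]
t=2: π = [0.1675, 0.2997, 0.1764, 0.0935, 0.1352, 0.1276]
t=3: π = [0.1647, 0.3091, 0.1721, 0.0949, 0.1316, 0.1276]
t=4: π = [0.1634, 0.3136, 0.1707, 0.0946, 0.1307, 0.1270]
t=5: π = [0.1627, 0.3157, 0.1700, 0.0945, 0.1303, 0.1267]
t=6: π = [0.1624, 0.3168, 0.1697, 0.0944, 0.1301, 0.1265]
t=7: π = [0.1623, 0.3173, 0.1695, 0.0944, 0.1301, 0.1264]

π = [0.1623, 0.3173, 0.1695, 0.0944, 0.1301, 0.1264]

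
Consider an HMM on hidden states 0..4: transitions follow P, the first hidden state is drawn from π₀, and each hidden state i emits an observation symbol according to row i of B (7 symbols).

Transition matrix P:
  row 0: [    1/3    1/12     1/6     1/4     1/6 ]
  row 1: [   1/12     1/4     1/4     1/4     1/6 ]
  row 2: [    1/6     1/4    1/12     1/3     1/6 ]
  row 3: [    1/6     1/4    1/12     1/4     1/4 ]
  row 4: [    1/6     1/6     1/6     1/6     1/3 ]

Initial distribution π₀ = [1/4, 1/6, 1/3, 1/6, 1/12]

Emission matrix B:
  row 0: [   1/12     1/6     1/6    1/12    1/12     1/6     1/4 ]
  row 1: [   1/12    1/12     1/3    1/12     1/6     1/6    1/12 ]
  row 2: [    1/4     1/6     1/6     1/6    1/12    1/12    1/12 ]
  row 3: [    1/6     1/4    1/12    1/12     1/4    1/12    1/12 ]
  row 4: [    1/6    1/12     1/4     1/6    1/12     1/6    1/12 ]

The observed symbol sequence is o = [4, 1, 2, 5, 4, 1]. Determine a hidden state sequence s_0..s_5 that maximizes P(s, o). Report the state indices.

path = [3, 3, 1, 1, 3, 3]

t=0: δ = [2.083e-02, 2.778e-02, 2.778e-02, 4.167e-02, 6.944e-03]  (obs o_0=4)
t=1: δ = [1.157e-03, 8.681e-04, 1.157e-03, 2.604e-03, 8.681e-04]  ψ = [0, 3, 1, 3, 3]  (obs o_1=1)
t=2: δ = [7.234e-05, 2.170e-04, 3.617e-05, 5.425e-05, 1.628e-04]  ψ = [3, 3, 1, 3, 3]  (obs o_2=2)
t=3: δ = [4.521e-06, 9.042e-06, 4.521e-06, 4.521e-06, 9.042e-06]  ψ = [4, 1, 1, 1, 4]  (obs o_3=5)
t=4: δ = [1.256e-07, 3.768e-07, 1.884e-07, 5.651e-07, 2.512e-07]  ψ = [0, 1, 1, 1, 4]  (obs o_4=4)
t=5: δ = [1.570e-08, 1.177e-08, 1.570e-08, 3.532e-08, 1.177e-08]  ψ = [3, 3, 1, 3, 3]  (obs o_5=1)
backtrack: best end state = 3; path = [3, 3, 1, 1, 3, 3]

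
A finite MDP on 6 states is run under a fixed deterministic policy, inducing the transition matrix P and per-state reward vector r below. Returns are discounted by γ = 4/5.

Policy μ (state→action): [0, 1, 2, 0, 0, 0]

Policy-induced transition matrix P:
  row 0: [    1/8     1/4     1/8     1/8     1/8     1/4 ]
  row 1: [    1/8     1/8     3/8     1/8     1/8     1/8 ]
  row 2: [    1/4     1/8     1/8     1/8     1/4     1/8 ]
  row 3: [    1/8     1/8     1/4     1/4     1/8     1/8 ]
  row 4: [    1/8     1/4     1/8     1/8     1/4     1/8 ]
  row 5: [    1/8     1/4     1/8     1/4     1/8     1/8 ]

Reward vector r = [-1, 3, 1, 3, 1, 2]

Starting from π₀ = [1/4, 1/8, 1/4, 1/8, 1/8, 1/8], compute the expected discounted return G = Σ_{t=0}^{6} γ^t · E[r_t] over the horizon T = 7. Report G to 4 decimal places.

G = 5.6669

t=0: π = [0.2500, 0.1250, 0.2500, 0.1250, 0.1250, 0.1250], E[r] = 1.1250, γ^t·E[r] = 1.125000, running G = 1.125000
t=1: π = [0.1563, 0.1875, 0.1719, 0.1563, 0.1719, 0.1563], E[r] = 1.5313, γ^t·E[r] = 1.225000, running G = 2.350000
t=2: π = [0.1465, 0.1855, 0.1914, 0.1641, 0.1680, 0.1445], E[r] = 1.5508, γ^t·E[r] = 0.992500, running G = 3.342500
t=3: π = [0.1489, 0.1824, 0.1919, 0.1636, 0.1699, 0.1433], E[r] = 1.5374, γ^t·E[r] = 0.787125, running G = 4.129625
t=4: π = [0.1490, 0.1828, 0.1910, 0.1634, 0.1702, 0.1436], E[r] = 1.5379, γ^t·E[r] = 0.629925, running G = 4.759550
t=5: π = [0.1489, 0.1829, 0.1911, 0.1634, 0.1702, 0.1436], E[r] = 1.5383, γ^t·E[r] = 0.504075, running G = 5.263625
t=6: π = [0.1489, 0.1828, 0.1911, 0.1634, 0.1702, 0.1436], E[r] = 1.5382, γ^t·E[r] = 0.403242, running G = 5.666867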